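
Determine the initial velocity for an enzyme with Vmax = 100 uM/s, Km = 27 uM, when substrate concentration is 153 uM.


v = Vmax * [S] / (Km + [S])
v = 100 * 153 / (27 + 153)
v = 85.0 uM/s

85.0 uM/s


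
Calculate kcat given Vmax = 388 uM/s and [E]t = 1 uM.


kcat = Vmax / [E]t
kcat = 388 / 1
kcat = 388.0 s^-1

388.0 s^-1


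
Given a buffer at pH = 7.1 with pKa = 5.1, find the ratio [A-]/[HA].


[A-]/[HA] = 10^(pH - pKa)
= 10^(7.1 - 5.1)
= 100.0

100.0


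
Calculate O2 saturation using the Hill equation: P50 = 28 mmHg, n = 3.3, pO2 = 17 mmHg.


Y = pO2^n / (P50^n + pO2^n)
Y = 17^3.3 / (28^3.3 + 17^3.3)
Y = 16.16%

16.16%


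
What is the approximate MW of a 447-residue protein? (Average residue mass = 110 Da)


MW = n_residues * 110 Da
MW = 447 * 110
MW = 49170 Da

49170 Da


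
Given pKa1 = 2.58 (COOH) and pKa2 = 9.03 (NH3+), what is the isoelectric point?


pI = (pKa1 + pKa2) / 2
pI = (2.58 + 9.03) / 2
pI = 5.805

5.805


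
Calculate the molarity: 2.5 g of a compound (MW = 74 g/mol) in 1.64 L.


C = (mass / MW) / volume
C = (2.5 / 74) / 1.64
C = 0.0206 M

0.0206 M


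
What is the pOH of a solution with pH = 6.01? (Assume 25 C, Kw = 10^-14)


pOH = 14 - pH
pOH = 14 - 6.01
pOH = 7.99

7.99


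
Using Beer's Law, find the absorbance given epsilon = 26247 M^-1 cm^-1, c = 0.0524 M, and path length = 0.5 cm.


A = epsilon * c * l
A = 26247 * 0.0524 * 0.5
A = 687.6714

687.6714


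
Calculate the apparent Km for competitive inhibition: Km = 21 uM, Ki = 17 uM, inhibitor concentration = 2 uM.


Km_app = Km * (1 + [I]/Ki)
Km_app = 21 * (1 + 2/17)
Km_app = 23.4706 uM

23.4706 uM


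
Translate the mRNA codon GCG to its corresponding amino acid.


Standard genetic code lookup.
Codon GCG -> Ala

Ala


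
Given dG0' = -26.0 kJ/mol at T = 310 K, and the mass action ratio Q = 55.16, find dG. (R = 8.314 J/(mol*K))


dG = dG0' + RT * ln(Q) / 1000
dG = -26.0 + 8.314 * 310 * ln(55.16) / 1000
dG = -15.6643 kJ/mol

-15.6643 kJ/mol


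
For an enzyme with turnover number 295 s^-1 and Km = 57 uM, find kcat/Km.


Catalytic efficiency = kcat / Km
= 295 / 57
= 5.1754 uM^-1*s^-1

5.1754 uM^-1*s^-1


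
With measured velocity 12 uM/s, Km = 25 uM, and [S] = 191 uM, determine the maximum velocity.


Vmax = v * (Km + [S]) / [S]
Vmax = 12 * (25 + 191) / 191
Vmax = 13.5707 uM/s

13.5707 uM/s


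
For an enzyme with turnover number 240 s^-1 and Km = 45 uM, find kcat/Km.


Catalytic efficiency = kcat / Km
= 240 / 45
= 5.3333 uM^-1*s^-1

5.3333 uM^-1*s^-1


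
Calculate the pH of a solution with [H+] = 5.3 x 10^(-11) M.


pH = -log10([H+])
pH = -log10(5.3 x 10^(-11))
pH = 10.2757

10.2757


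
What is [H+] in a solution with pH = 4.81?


[H+] = 10^(-pH)
[H+] = 10^(-4.81)
[H+] = 1.549e-05 M

1.549e-05 M


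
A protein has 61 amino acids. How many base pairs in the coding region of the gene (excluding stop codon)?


Each amino acid = 1 codon = 3 bp
bp = 61 * 3 = 183 bp

183 bp


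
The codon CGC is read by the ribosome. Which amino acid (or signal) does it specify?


Standard genetic code lookup.
Codon CGC -> Arg

Arg


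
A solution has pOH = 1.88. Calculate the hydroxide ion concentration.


[OH-] = 10^(-pOH)
[OH-] = 10^(-1.88)
[OH-] = 0.0132 M

0.0132 M


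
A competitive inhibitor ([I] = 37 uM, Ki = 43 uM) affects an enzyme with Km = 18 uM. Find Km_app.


Km_app = Km * (1 + [I]/Ki)
Km_app = 18 * (1 + 37/43)
Km_app = 33.4884 uM

33.4884 uM


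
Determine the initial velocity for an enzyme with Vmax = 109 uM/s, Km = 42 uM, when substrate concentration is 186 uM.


v = Vmax * [S] / (Km + [S])
v = 109 * 186 / (42 + 186)
v = 88.9211 uM/s

88.9211 uM/s


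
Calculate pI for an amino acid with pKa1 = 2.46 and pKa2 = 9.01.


pI = (pKa1 + pKa2) / 2
pI = (2.46 + 9.01) / 2
pI = 5.735

5.735


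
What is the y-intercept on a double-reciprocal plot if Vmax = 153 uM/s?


y-intercept = 1/Vmax
= 1/153
= 0.0065 s/uM

0.0065 s/uM


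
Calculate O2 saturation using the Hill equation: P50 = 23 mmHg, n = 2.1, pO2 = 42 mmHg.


Y = pO2^n / (P50^n + pO2^n)
Y = 42^2.1 / (23^2.1 + 42^2.1)
Y = 77.98%

77.98%


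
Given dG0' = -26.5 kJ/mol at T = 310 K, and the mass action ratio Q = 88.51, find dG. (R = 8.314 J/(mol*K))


dG = dG0' + RT * ln(Q) / 1000
dG = -26.5 + 8.314 * 310 * ln(88.51) / 1000
dG = -14.9455 kJ/mol

-14.9455 kJ/mol


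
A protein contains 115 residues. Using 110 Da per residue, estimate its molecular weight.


MW = n_residues * 110 Da
MW = 115 * 110
MW = 12650 Da

12650 Da


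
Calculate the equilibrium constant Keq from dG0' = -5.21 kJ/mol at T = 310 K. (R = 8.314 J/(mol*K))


Keq = exp(-dG0 * 1000 / (R * T))
Keq = exp(-(-5.21) * 1000 / (8.314 * 310))
Keq = 7.5494

7.5494


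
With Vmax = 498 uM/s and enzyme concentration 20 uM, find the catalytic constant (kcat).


kcat = Vmax / [E]t
kcat = 498 / 20
kcat = 24.9 s^-1

24.9 s^-1


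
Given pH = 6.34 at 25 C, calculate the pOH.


pOH = 14 - pH
pOH = 14 - 6.34
pOH = 7.66

7.66


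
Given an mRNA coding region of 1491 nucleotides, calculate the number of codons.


codons = nucleotides / 3
codons = 1491 / 3 = 497

497


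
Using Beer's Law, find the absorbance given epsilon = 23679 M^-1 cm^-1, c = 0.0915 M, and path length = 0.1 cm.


A = epsilon * c * l
A = 23679 * 0.0915 * 0.1
A = 216.6628

216.6628


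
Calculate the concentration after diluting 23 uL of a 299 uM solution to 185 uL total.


C2 = C1 * V1 / V2
C2 = 299 * 23 / 185
C2 = 37.173 uM

37.173 uM


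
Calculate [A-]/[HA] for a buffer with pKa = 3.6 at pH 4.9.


[A-]/[HA] = 10^(pH - pKa)
= 10^(4.9 - 3.6)
= 19.9526

19.9526


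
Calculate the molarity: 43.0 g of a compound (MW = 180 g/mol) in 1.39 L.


C = (mass / MW) / volume
C = (43.0 / 180) / 1.39
C = 0.1719 M

0.1719 M


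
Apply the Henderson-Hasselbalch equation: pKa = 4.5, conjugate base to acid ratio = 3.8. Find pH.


pH = pKa + log10([A-]/[HA])
pH = 4.5 + log10(3.8)
pH = 5.0798

5.0798


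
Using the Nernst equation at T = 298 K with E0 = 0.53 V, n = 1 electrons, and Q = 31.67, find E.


E = E0 - (RT/nF) * ln(Q)
E = 0.53 - (8.314 * 298 / (1 * 96485)) * ln(31.67)
E = 0.4413 V

0.4413 V


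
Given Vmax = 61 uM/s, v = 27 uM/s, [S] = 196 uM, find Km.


Km = [S] * (Vmax - v) / v
Km = 196 * (61 - 27) / 27
Km = 246.8148 uM

246.8148 uM


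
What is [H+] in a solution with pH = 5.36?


[H+] = 10^(-pH)
[H+] = 10^(-5.36)
[H+] = 4.365e-06 M

4.365e-06 M


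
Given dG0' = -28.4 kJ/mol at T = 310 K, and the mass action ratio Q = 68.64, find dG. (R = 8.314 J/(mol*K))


dG = dG0' + RT * ln(Q) / 1000
dG = -28.4 + 8.314 * 310 * ln(68.64) / 1000
dG = -17.5008 kJ/mol

-17.5008 kJ/mol


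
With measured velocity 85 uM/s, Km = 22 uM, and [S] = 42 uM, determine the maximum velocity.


Vmax = v * (Km + [S]) / [S]
Vmax = 85 * (22 + 42) / 42
Vmax = 129.5238 uM/s

129.5238 uM/s


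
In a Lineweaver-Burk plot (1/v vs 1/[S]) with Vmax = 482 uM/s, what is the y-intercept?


y-intercept = 1/Vmax
= 1/482
= 0.0021 s/uM

0.0021 s/uM


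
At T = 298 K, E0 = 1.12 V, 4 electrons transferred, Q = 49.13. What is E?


E = E0 - (RT/nF) * ln(Q)
E = 1.12 - (8.314 * 298 / (4 * 96485)) * ln(49.13)
E = 1.095 V

1.095 V


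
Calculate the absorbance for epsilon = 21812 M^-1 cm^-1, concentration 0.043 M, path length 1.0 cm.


A = epsilon * c * l
A = 21812 * 0.043 * 1.0
A = 937.916

937.916


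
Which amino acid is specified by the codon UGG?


Standard genetic code lookup.
Codon UGG -> Trp

Trp


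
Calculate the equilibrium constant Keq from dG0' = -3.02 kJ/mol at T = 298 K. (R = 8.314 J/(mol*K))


Keq = exp(-dG0 * 1000 / (R * T))
Keq = exp(-(-3.02) * 1000 / (8.314 * 298))
Keq = 3.3836

3.3836


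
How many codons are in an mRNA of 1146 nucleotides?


codons = nucleotides / 3
codons = 1146 / 3 = 382

382


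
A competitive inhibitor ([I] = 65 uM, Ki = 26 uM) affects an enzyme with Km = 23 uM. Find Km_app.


Km_app = Km * (1 + [I]/Ki)
Km_app = 23 * (1 + 65/26)
Km_app = 80.5 uM

80.5 uM


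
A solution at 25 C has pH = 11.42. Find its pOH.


pOH = 14 - pH
pOH = 14 - 11.42
pOH = 2.58

2.58


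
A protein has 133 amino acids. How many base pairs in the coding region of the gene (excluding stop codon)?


Each amino acid = 1 codon = 3 bp
bp = 133 * 3 = 399 bp

399 bp


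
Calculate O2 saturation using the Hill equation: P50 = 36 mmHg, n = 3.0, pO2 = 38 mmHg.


Y = pO2^n / (P50^n + pO2^n)
Y = 38^3.0 / (36^3.0 + 38^3.0)
Y = 54.05%

54.05%


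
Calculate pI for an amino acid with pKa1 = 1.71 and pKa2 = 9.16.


pI = (pKa1 + pKa2) / 2
pI = (1.71 + 9.16) / 2
pI = 5.435

5.435


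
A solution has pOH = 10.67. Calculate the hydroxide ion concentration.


[OH-] = 10^(-pOH)
[OH-] = 10^(-10.67)
[OH-] = 2.138e-11 M

2.138e-11 M


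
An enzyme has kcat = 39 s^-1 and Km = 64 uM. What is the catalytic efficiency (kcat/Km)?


Catalytic efficiency = kcat / Km
= 39 / 64
= 0.6094 uM^-1*s^-1

0.6094 uM^-1*s^-1


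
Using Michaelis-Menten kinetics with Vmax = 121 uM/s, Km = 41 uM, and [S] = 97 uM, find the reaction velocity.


v = Vmax * [S] / (Km + [S])
v = 121 * 97 / (41 + 97)
v = 85.0507 uM/s

85.0507 uM/s


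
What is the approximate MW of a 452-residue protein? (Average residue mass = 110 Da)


MW = n_residues * 110 Da
MW = 452 * 110
MW = 49720 Da

49720 Da


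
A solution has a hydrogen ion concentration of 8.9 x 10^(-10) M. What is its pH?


pH = -log10([H+])
pH = -log10(8.9 x 10^(-10))
pH = 9.0506

9.0506


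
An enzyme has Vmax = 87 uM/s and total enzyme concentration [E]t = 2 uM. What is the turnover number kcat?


kcat = Vmax / [E]t
kcat = 87 / 2
kcat = 43.5 s^-1

43.5 s^-1


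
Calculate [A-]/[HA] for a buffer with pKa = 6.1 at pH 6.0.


[A-]/[HA] = 10^(pH - pKa)
= 10^(6.0 - 6.1)
= 0.7943

0.7943


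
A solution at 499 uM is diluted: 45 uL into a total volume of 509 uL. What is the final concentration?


C2 = C1 * V1 / V2
C2 = 499 * 45 / 509
C2 = 44.1159 uM

44.1159 uM


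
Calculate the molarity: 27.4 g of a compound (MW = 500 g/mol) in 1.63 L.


C = (mass / MW) / volume
C = (27.4 / 500) / 1.63
C = 0.0336 M

0.0336 M


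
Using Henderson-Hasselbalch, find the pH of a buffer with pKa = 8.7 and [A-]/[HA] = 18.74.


pH = pKa + log10([A-]/[HA])
pH = 8.7 + log10(18.74)
pH = 9.9728

9.9728


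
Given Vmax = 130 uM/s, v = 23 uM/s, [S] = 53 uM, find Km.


Km = [S] * (Vmax - v) / v
Km = 53 * (130 - 23) / 23
Km = 246.5652 uM

246.5652 uM


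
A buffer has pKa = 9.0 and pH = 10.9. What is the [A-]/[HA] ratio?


[A-]/[HA] = 10^(pH - pKa)
= 10^(10.9 - 9.0)
= 79.4328

79.4328


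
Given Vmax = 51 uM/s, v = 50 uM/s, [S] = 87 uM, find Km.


Km = [S] * (Vmax - v) / v
Km = 87 * (51 - 50) / 50
Km = 1.74 uM

1.74 uM


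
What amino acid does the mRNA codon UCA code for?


Standard genetic code lookup.
Codon UCA -> Ser

Ser


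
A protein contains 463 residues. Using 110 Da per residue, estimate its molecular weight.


MW = n_residues * 110 Da
MW = 463 * 110
MW = 50930 Da

50930 Da


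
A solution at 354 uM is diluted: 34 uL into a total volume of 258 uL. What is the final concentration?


C2 = C1 * V1 / V2
C2 = 354 * 34 / 258
C2 = 46.6512 uM

46.6512 uM


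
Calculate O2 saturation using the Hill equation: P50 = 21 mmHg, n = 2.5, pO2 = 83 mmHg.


Y = pO2^n / (P50^n + pO2^n)
Y = 83^2.5 / (21^2.5 + 83^2.5)
Y = 96.88%

96.88%


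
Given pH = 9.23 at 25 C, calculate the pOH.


pOH = 14 - pH
pOH = 14 - 9.23
pOH = 4.77

4.77


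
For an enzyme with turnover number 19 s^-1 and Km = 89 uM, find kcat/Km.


Catalytic efficiency = kcat / Km
= 19 / 89
= 0.2135 uM^-1*s^-1

0.2135 uM^-1*s^-1


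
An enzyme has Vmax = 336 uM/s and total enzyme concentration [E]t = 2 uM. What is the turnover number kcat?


kcat = Vmax / [E]t
kcat = 336 / 2
kcat = 168.0 s^-1

168.0 s^-1


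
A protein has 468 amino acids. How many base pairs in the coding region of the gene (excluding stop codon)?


Each amino acid = 1 codon = 3 bp
bp = 468 * 3 = 1404 bp

1404 bp


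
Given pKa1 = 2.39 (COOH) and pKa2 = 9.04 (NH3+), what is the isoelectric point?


pI = (pKa1 + pKa2) / 2
pI = (2.39 + 9.04) / 2
pI = 5.715

5.715


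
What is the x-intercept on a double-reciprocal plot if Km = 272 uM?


x-intercept = -1/Km
= -1/272
= -0.0037 1/uM

-0.0037 1/uM


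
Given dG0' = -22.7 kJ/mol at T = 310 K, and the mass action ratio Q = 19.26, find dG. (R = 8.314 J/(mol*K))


dG = dG0' + RT * ln(Q) / 1000
dG = -22.7 + 8.314 * 310 * ln(19.26) / 1000
dG = -15.0761 kJ/mol

-15.0761 kJ/mol


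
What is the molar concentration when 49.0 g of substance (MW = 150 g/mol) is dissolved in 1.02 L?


C = (mass / MW) / volume
C = (49.0 / 150) / 1.02
C = 0.3203 M

0.3203 M


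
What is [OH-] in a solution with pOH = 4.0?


[OH-] = 10^(-pOH)
[OH-] = 10^(-4.0)
[OH-] = 1.000e-04 M

1.000e-04 M


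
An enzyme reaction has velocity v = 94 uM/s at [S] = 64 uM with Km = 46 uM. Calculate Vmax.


Vmax = v * (Km + [S]) / [S]
Vmax = 94 * (46 + 64) / 64
Vmax = 161.5625 uM/s

161.5625 uM/s


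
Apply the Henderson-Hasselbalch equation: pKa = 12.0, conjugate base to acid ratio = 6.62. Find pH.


pH = pKa + log10([A-]/[HA])
pH = 12.0 + log10(6.62)
pH = 12.8209

12.8209


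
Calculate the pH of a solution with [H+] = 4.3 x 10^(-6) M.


pH = -log10([H+])
pH = -log10(4.3 x 10^(-6))
pH = 5.3665

5.3665


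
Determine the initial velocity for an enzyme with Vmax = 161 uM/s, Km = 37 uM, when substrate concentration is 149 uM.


v = Vmax * [S] / (Km + [S])
v = 161 * 149 / (37 + 149)
v = 128.9731 uM/s

128.9731 uM/s


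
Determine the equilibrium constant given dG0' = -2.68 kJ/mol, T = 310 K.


Keq = exp(-dG0 * 1000 / (R * T))
Keq = exp(-(-2.68) * 1000 / (8.314 * 310))
Keq = 2.8287

2.8287


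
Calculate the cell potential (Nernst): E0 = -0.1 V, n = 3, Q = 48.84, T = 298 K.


E = E0 - (RT/nF) * ln(Q)
E = -0.1 - (8.314 * 298 / (3 * 96485)) * ln(48.84)
E = -0.1333 V

-0.1333 V


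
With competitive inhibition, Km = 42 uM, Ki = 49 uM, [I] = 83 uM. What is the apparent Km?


Km_app = Km * (1 + [I]/Ki)
Km_app = 42 * (1 + 83/49)
Km_app = 113.1429 uM

113.1429 uM


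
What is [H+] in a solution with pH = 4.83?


[H+] = 10^(-pH)
[H+] = 10^(-4.83)
[H+] = 1.479e-05 M

1.479e-05 M


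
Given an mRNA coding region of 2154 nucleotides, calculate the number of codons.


codons = nucleotides / 3
codons = 2154 / 3 = 718

718


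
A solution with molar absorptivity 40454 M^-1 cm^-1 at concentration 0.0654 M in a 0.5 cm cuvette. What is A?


A = epsilon * c * l
A = 40454 * 0.0654 * 0.5
A = 1322.8458

1322.8458


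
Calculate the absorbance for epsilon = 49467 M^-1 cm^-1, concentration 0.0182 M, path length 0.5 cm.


A = epsilon * c * l
A = 49467 * 0.0182 * 0.5
A = 450.1497

450.1497


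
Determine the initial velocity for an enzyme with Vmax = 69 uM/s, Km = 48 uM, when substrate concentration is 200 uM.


v = Vmax * [S] / (Km + [S])
v = 69 * 200 / (48 + 200)
v = 55.6452 uM/s

55.6452 uM/s


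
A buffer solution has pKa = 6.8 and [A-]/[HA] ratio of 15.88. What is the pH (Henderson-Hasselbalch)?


pH = pKa + log10([A-]/[HA])
pH = 6.8 + log10(15.88)
pH = 8.0009

8.0009


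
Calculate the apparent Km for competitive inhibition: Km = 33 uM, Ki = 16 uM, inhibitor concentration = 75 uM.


Km_app = Km * (1 + [I]/Ki)
Km_app = 33 * (1 + 75/16)
Km_app = 187.6875 uM

187.6875 uM


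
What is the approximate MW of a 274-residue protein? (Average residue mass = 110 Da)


MW = n_residues * 110 Da
MW = 274 * 110
MW = 30140 Da

30140 Da


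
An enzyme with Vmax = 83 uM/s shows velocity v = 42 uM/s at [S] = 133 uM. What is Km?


Km = [S] * (Vmax - v) / v
Km = 133 * (83 - 42) / 42
Km = 129.8333 uM

129.8333 uM


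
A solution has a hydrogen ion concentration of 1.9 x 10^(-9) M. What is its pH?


pH = -log10([H+])
pH = -log10(1.9 x 10^(-9))
pH = 8.7212

8.7212


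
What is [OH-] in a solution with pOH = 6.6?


[OH-] = 10^(-pOH)
[OH-] = 10^(-6.6)
[OH-] = 2.512e-07 M

2.512e-07 M


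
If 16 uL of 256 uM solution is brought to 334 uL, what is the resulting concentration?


C2 = C1 * V1 / V2
C2 = 256 * 16 / 334
C2 = 12.2635 uM

12.2635 uM


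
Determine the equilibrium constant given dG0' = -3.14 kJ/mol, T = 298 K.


Keq = exp(-dG0 * 1000 / (R * T))
Keq = exp(-(-3.14) * 1000 / (8.314 * 298))
Keq = 3.5515

3.5515


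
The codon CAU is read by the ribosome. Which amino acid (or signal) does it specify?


Standard genetic code lookup.
Codon CAU -> His

His


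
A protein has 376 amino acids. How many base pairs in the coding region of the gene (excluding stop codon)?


Each amino acid = 1 codon = 3 bp
bp = 376 * 3 = 1128 bp

1128 bp


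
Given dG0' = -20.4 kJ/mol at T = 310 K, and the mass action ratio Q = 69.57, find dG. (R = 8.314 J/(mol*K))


dG = dG0' + RT * ln(Q) / 1000
dG = -20.4 + 8.314 * 310 * ln(69.57) / 1000
dG = -9.4661 kJ/mol

-9.4661 kJ/mol


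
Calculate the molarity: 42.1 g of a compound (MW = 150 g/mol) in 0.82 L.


C = (mass / MW) / volume
C = (42.1 / 150) / 0.82
C = 0.3423 M

0.3423 M


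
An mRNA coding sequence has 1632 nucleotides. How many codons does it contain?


codons = nucleotides / 3
codons = 1632 / 3 = 544

544


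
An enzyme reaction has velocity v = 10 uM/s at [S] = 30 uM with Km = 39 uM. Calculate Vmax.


Vmax = v * (Km + [S]) / [S]
Vmax = 10 * (39 + 30) / 30
Vmax = 23.0 uM/s

23.0 uM/s


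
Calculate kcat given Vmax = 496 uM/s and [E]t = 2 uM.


kcat = Vmax / [E]t
kcat = 496 / 2
kcat = 248.0 s^-1

248.0 s^-1


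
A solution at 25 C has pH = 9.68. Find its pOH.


pOH = 14 - pH
pOH = 14 - 9.68
pOH = 4.32

4.32


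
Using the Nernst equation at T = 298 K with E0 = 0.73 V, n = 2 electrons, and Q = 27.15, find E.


E = E0 - (RT/nF) * ln(Q)
E = 0.73 - (8.314 * 298 / (2 * 96485)) * ln(27.15)
E = 0.6876 V

0.6876 V


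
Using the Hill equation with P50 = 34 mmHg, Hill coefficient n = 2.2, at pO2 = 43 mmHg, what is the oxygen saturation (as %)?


Y = pO2^n / (P50^n + pO2^n)
Y = 43^2.2 / (34^2.2 + 43^2.2)
Y = 62.64%

62.64%


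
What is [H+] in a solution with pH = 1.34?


[H+] = 10^(-pH)
[H+] = 10^(-1.34)
[H+] = 0.0457 M

0.0457 M


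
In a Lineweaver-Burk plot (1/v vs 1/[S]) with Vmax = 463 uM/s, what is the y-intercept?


y-intercept = 1/Vmax
= 1/463
= 0.0022 s/uM

0.0022 s/uM


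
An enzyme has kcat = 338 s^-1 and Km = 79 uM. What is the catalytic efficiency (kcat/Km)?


Catalytic efficiency = kcat / Km
= 338 / 79
= 4.2785 uM^-1*s^-1

4.2785 uM^-1*s^-1


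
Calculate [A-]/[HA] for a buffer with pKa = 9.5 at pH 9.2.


[A-]/[HA] = 10^(pH - pKa)
= 10^(9.2 - 9.5)
= 0.5012

0.5012


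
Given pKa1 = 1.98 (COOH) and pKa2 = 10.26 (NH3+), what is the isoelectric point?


pI = (pKa1 + pKa2) / 2
pI = (1.98 + 10.26) / 2
pI = 6.12

6.12


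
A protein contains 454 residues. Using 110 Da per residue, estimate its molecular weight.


MW = n_residues * 110 Da
MW = 454 * 110
MW = 49940 Da

49940 Da


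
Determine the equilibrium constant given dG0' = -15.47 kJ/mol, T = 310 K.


Keq = exp(-dG0 * 1000 / (R * T))
Keq = exp(-(-15.47) * 1000 / (8.314 * 310))
Keq = 404.3628

404.3628


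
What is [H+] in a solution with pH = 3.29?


[H+] = 10^(-pH)
[H+] = 10^(-3.29)
[H+] = 5.129e-04 M

5.129e-04 M


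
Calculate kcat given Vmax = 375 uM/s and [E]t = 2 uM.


kcat = Vmax / [E]t
kcat = 375 / 2
kcat = 187.5 s^-1

187.5 s^-1


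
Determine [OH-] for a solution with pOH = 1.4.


[OH-] = 10^(-pOH)
[OH-] = 10^(-1.4)
[OH-] = 0.0398 M

0.0398 M


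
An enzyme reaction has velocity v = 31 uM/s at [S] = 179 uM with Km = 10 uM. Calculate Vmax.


Vmax = v * (Km + [S]) / [S]
Vmax = 31 * (10 + 179) / 179
Vmax = 32.7318 uM/s

32.7318 uM/s


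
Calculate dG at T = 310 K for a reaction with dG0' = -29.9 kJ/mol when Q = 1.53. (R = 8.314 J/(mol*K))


dG = dG0' + RT * ln(Q) / 1000
dG = -29.9 + 8.314 * 310 * ln(1.53) / 1000
dG = -28.8039 kJ/mol

-28.8039 kJ/mol


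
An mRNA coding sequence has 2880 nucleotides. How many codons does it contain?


codons = nucleotides / 3
codons = 2880 / 3 = 960

960


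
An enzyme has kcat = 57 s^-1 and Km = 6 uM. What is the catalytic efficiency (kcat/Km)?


Catalytic efficiency = kcat / Km
= 57 / 6
= 9.5 uM^-1*s^-1

9.5 uM^-1*s^-1


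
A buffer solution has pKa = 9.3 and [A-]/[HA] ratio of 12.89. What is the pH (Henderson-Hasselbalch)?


pH = pKa + log10([A-]/[HA])
pH = 9.3 + log10(12.89)
pH = 10.4103

10.4103


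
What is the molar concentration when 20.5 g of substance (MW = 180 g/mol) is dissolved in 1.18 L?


C = (mass / MW) / volume
C = (20.5 / 180) / 1.18
C = 0.0965 M

0.0965 M


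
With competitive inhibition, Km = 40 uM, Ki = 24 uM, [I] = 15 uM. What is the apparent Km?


Km_app = Km * (1 + [I]/Ki)
Km_app = 40 * (1 + 15/24)
Km_app = 65.0 uM

65.0 uM


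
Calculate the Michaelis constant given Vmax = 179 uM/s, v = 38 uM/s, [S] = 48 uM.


Km = [S] * (Vmax - v) / v
Km = 48 * (179 - 38) / 38
Km = 178.1053 uM

178.1053 uM


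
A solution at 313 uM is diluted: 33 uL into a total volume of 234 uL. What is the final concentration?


C2 = C1 * V1 / V2
C2 = 313 * 33 / 234
C2 = 44.141 uM

44.141 uM


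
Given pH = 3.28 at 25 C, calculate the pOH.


pOH = 14 - pH
pOH = 14 - 3.28
pOH = 10.72

10.72


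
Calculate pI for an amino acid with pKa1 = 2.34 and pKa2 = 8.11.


pI = (pKa1 + pKa2) / 2
pI = (2.34 + 8.11) / 2
pI = 5.225

5.225


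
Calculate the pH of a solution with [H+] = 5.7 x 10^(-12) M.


pH = -log10([H+])
pH = -log10(5.7 x 10^(-12))
pH = 11.2441

11.2441


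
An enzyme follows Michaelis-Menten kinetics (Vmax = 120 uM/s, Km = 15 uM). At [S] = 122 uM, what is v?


v = Vmax * [S] / (Km + [S])
v = 120 * 122 / (15 + 122)
v = 106.8613 uM/s

106.8613 uM/s


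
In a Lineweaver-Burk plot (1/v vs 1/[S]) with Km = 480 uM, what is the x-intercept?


x-intercept = -1/Km
= -1/480
= -0.0021 1/uM

-0.0021 1/uM


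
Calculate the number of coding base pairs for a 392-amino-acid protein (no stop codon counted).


Each amino acid = 1 codon = 3 bp
bp = 392 * 3 = 1176 bp

1176 bp


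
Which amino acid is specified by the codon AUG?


Standard genetic code lookup.
Codon AUG -> Met (start)

Met (start)


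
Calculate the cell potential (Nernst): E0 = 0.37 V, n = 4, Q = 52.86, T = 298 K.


E = E0 - (RT/nF) * ln(Q)
E = 0.37 - (8.314 * 298 / (4 * 96485)) * ln(52.86)
E = 0.3445 V

0.3445 V


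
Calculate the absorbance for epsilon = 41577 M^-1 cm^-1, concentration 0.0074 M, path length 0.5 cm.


A = epsilon * c * l
A = 41577 * 0.0074 * 0.5
A = 153.8349

153.8349


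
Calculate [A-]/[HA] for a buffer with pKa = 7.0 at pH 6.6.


[A-]/[HA] = 10^(pH - pKa)
= 10^(6.6 - 7.0)
= 0.3981

0.3981


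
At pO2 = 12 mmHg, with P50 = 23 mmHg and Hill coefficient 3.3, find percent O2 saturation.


Y = pO2^n / (P50^n + pO2^n)
Y = 12^3.3 / (23^3.3 + 12^3.3)
Y = 10.46%

10.46%


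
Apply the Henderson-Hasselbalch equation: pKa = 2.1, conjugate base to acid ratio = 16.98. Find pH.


pH = pKa + log10([A-]/[HA])
pH = 2.1 + log10(16.98)
pH = 3.3299

3.3299


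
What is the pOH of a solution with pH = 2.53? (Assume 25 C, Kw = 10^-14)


pOH = 14 - pH
pOH = 14 - 2.53
pOH = 11.47

11.47


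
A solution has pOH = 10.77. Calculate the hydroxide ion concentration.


[OH-] = 10^(-pOH)
[OH-] = 10^(-10.77)
[OH-] = 1.698e-11 M

1.698e-11 M


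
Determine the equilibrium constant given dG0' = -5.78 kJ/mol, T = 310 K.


Keq = exp(-dG0 * 1000 / (R * T))
Keq = exp(-(-5.78) * 1000 / (8.314 * 310))
Keq = 9.418

9.418


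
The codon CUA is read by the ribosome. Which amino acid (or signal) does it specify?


Standard genetic code lookup.
Codon CUA -> Leu

Leu


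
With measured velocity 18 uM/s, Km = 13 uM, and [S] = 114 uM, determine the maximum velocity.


Vmax = v * (Km + [S]) / [S]
Vmax = 18 * (13 + 114) / 114
Vmax = 20.0526 uM/s

20.0526 uM/s


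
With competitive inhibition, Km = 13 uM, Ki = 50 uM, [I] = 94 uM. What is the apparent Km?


Km_app = Km * (1 + [I]/Ki)
Km_app = 13 * (1 + 94/50)
Km_app = 37.44 uM

37.44 uM


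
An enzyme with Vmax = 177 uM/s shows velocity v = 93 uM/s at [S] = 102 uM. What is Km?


Km = [S] * (Vmax - v) / v
Km = 102 * (177 - 93) / 93
Km = 92.129 uM

92.129 uM


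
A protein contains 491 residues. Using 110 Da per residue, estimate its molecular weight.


MW = n_residues * 110 Da
MW = 491 * 110
MW = 54010 Da

54010 Da


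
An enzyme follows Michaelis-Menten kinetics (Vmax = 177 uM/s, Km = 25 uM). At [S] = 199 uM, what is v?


v = Vmax * [S] / (Km + [S])
v = 177 * 199 / (25 + 199)
v = 157.2455 uM/s

157.2455 uM/s


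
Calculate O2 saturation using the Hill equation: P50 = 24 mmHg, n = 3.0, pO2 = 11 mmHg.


Y = pO2^n / (P50^n + pO2^n)
Y = 11^3.0 / (24^3.0 + 11^3.0)
Y = 8.78%

8.78%


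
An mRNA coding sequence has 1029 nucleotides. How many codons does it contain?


codons = nucleotides / 3
codons = 1029 / 3 = 343

343


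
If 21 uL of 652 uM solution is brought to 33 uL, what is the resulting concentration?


C2 = C1 * V1 / V2
C2 = 652 * 21 / 33
C2 = 414.9091 uM

414.9091 uM


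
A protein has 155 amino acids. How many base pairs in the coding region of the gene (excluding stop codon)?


Each amino acid = 1 codon = 3 bp
bp = 155 * 3 = 465 bp

465 bp


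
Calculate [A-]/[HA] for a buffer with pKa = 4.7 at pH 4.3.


[A-]/[HA] = 10^(pH - pKa)
= 10^(4.3 - 4.7)
= 0.3981

0.3981


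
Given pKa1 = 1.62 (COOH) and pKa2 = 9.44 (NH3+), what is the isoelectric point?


pI = (pKa1 + pKa2) / 2
pI = (1.62 + 9.44) / 2
pI = 5.53

5.53


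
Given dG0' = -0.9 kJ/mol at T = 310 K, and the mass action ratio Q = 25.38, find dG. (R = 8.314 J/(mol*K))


dG = dG0' + RT * ln(Q) / 1000
dG = -0.9 + 8.314 * 310 * ln(25.38) / 1000
dG = 7.435 kJ/mol

7.435 kJ/mol


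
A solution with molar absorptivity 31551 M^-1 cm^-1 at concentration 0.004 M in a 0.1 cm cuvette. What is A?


A = epsilon * c * l
A = 31551 * 0.004 * 0.1
A = 12.6204

12.6204


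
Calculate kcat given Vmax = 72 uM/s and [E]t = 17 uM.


kcat = Vmax / [E]t
kcat = 72 / 17
kcat = 4.2353 s^-1

4.2353 s^-1


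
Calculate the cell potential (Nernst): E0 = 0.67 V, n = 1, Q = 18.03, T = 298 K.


E = E0 - (RT/nF) * ln(Q)
E = 0.67 - (8.314 * 298 / (1 * 96485)) * ln(18.03)
E = 0.5957 V

0.5957 V


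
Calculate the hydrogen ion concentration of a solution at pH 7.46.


[H+] = 10^(-pH)
[H+] = 10^(-7.46)
[H+] = 3.467e-08 M

3.467e-08 M


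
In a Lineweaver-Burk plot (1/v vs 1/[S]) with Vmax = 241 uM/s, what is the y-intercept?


y-intercept = 1/Vmax
= 1/241
= 0.0041 s/uM

0.0041 s/uM


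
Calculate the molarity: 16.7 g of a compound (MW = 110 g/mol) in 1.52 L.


C = (mass / MW) / volume
C = (16.7 / 110) / 1.52
C = 0.0999 M

0.0999 M


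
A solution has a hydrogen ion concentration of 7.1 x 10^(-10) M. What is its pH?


pH = -log10([H+])
pH = -log10(7.1 x 10^(-10))
pH = 9.1487

9.1487


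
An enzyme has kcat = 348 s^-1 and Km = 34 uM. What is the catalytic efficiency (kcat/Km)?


Catalytic efficiency = kcat / Km
= 348 / 34
= 10.2353 uM^-1*s^-1

10.2353 uM^-1*s^-1


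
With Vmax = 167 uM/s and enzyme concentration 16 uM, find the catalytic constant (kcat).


kcat = Vmax / [E]t
kcat = 167 / 16
kcat = 10.4375 s^-1

10.4375 s^-1


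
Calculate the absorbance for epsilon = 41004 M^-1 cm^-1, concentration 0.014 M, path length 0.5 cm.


A = epsilon * c * l
A = 41004 * 0.014 * 0.5
A = 287.028

287.028


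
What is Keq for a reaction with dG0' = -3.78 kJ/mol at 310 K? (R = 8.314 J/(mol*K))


Keq = exp(-dG0 * 1000 / (R * T))
Keq = exp(-(-3.78) * 1000 / (8.314 * 310))
Keq = 4.3346

4.3346


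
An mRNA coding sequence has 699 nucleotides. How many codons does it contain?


codons = nucleotides / 3
codons = 699 / 3 = 233

233


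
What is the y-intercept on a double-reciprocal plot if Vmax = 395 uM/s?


y-intercept = 1/Vmax
= 1/395
= 0.0025 s/uM

0.0025 s/uM


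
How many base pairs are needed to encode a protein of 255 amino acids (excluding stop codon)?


Each amino acid = 1 codon = 3 bp
bp = 255 * 3 = 765 bp

765 bp


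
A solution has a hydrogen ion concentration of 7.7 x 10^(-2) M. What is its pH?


pH = -log10([H+])
pH = -log10(7.7 x 10^(-2))
pH = 1.1135

1.1135


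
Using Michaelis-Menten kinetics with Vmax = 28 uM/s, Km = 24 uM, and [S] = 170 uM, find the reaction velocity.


v = Vmax * [S] / (Km + [S])
v = 28 * 170 / (24 + 170)
v = 24.5361 uM/s

24.5361 uM/s


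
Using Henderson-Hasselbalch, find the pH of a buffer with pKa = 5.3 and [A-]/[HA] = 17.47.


pH = pKa + log10([A-]/[HA])
pH = 5.3 + log10(17.47)
pH = 6.5423

6.5423


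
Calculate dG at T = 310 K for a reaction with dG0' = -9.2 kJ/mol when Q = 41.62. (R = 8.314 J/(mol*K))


dG = dG0' + RT * ln(Q) / 1000
dG = -9.2 + 8.314 * 310 * ln(41.62) / 1000
dG = 0.4098 kJ/mol

0.4098 kJ/mol


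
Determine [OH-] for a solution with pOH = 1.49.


[OH-] = 10^(-pOH)
[OH-] = 10^(-1.49)
[OH-] = 0.0324 M

0.0324 M


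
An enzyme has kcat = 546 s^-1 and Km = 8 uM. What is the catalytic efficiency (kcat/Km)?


Catalytic efficiency = kcat / Km
= 546 / 8
= 68.25 uM^-1*s^-1

68.25 uM^-1*s^-1


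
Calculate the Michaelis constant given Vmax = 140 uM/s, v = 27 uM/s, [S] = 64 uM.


Km = [S] * (Vmax - v) / v
Km = 64 * (140 - 27) / 27
Km = 267.8519 uM

267.8519 uM


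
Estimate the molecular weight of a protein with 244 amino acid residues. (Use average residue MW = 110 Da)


MW = n_residues * 110 Da
MW = 244 * 110
MW = 26840 Da

26840 Da


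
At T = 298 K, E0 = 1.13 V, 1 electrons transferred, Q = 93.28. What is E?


E = E0 - (RT/nF) * ln(Q)
E = 1.13 - (8.314 * 298 / (1 * 96485)) * ln(93.28)
E = 1.0135 V

1.0135 V


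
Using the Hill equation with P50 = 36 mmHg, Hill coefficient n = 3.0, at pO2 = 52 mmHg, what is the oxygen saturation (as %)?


Y = pO2^n / (P50^n + pO2^n)
Y = 52^3.0 / (36^3.0 + 52^3.0)
Y = 75.09%

75.09%


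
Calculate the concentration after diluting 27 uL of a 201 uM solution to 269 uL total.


C2 = C1 * V1 / V2
C2 = 201 * 27 / 269
C2 = 20.1747 uM

20.1747 uM


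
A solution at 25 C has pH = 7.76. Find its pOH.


pOH = 14 - pH
pOH = 14 - 7.76
pOH = 6.24

6.24


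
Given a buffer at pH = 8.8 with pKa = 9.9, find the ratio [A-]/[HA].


[A-]/[HA] = 10^(pH - pKa)
= 10^(8.8 - 9.9)
= 0.0794

0.0794


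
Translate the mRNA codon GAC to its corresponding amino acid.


Standard genetic code lookup.
Codon GAC -> Asp

Asp


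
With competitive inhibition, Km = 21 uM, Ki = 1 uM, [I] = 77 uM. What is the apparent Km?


Km_app = Km * (1 + [I]/Ki)
Km_app = 21 * (1 + 77/1)
Km_app = 1638.0 uM

1638.0 uM


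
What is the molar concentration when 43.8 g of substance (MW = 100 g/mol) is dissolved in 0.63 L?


C = (mass / MW) / volume
C = (43.8 / 100) / 0.63
C = 0.6952 M

0.6952 M


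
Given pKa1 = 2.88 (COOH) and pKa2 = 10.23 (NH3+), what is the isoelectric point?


pI = (pKa1 + pKa2) / 2
pI = (2.88 + 10.23) / 2
pI = 6.555

6.555


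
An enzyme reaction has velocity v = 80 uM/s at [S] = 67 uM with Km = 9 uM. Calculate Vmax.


Vmax = v * (Km + [S]) / [S]
Vmax = 80 * (9 + 67) / 67
Vmax = 90.7463 uM/s

90.7463 uM/s


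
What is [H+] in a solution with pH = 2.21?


[H+] = 10^(-pH)
[H+] = 10^(-2.21)
[H+] = 0.0062 M

0.0062 M


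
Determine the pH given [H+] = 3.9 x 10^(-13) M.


pH = -log10([H+])
pH = -log10(3.9 x 10^(-13))
pH = 12.4089

12.4089


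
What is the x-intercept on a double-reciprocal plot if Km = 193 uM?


x-intercept = -1/Km
= -1/193
= -0.0052 1/uM

-0.0052 1/uM


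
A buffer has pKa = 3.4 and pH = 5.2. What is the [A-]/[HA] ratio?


[A-]/[HA] = 10^(pH - pKa)
= 10^(5.2 - 3.4)
= 63.0957

63.0957


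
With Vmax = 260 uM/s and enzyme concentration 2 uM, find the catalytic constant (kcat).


kcat = Vmax / [E]t
kcat = 260 / 2
kcat = 130.0 s^-1

130.0 s^-1


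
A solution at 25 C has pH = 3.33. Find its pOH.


pOH = 14 - pH
pOH = 14 - 3.33
pOH = 10.67

10.67


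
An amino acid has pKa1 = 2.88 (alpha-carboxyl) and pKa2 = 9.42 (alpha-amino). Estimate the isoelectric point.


pI = (pKa1 + pKa2) / 2
pI = (2.88 + 9.42) / 2
pI = 6.15

6.15


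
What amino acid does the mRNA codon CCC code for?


Standard genetic code lookup.
Codon CCC -> Pro

Pro


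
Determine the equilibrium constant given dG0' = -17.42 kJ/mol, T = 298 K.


Keq = exp(-dG0 * 1000 / (R * T))
Keq = exp(-(-17.42) * 1000 / (8.314 * 298))
Keq = 1131.2485

1131.2485


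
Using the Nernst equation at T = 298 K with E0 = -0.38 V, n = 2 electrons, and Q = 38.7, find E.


E = E0 - (RT/nF) * ln(Q)
E = -0.38 - (8.314 * 298 / (2 * 96485)) * ln(38.7)
E = -0.4269 V

-0.4269 V


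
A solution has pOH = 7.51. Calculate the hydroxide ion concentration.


[OH-] = 10^(-pOH)
[OH-] = 10^(-7.51)
[OH-] = 3.090e-08 M

3.090e-08 M


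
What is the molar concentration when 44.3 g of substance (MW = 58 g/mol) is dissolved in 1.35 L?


C = (mass / MW) / volume
C = (44.3 / 58) / 1.35
C = 0.5658 M

0.5658 M


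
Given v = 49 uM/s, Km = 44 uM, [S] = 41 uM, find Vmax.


Vmax = v * (Km + [S]) / [S]
Vmax = 49 * (44 + 41) / 41
Vmax = 101.5854 uM/s

101.5854 uM/s


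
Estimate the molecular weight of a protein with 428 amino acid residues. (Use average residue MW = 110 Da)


MW = n_residues * 110 Da
MW = 428 * 110
MW = 47080 Da

47080 Da


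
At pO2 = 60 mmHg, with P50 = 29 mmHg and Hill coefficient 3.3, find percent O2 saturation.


Y = pO2^n / (P50^n + pO2^n)
Y = 60^3.3 / (29^3.3 + 60^3.3)
Y = 91.68%

91.68%


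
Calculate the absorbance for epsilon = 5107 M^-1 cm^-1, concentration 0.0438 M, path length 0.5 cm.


A = epsilon * c * l
A = 5107 * 0.0438 * 0.5
A = 111.8433

111.8433


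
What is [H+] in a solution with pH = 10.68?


[H+] = 10^(-pH)
[H+] = 10^(-10.68)
[H+] = 2.089e-11 M

2.089e-11 M


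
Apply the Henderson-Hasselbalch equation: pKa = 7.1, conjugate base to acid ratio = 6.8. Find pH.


pH = pKa + log10([A-]/[HA])
pH = 7.1 + log10(6.8)
pH = 7.9325

7.9325


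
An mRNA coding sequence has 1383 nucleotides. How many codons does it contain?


codons = nucleotides / 3
codons = 1383 / 3 = 461

461


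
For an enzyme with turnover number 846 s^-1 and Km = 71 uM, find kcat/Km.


Catalytic efficiency = kcat / Km
= 846 / 71
= 11.9155 uM^-1*s^-1

11.9155 uM^-1*s^-1


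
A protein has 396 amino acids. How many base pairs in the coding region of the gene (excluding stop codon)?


Each amino acid = 1 codon = 3 bp
bp = 396 * 3 = 1188 bp

1188 bp


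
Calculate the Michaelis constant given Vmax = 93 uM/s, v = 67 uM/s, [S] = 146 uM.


Km = [S] * (Vmax - v) / v
Km = 146 * (93 - 67) / 67
Km = 56.6567 uM

56.6567 uM


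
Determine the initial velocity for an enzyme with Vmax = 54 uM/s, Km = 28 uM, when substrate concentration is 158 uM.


v = Vmax * [S] / (Km + [S])
v = 54 * 158 / (28 + 158)
v = 45.871 uM/s

45.871 uM/s


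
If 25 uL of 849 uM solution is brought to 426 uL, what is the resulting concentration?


C2 = C1 * V1 / V2
C2 = 849 * 25 / 426
C2 = 49.8239 uM

49.8239 uM


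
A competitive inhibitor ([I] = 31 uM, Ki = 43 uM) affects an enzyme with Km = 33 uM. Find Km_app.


Km_app = Km * (1 + [I]/Ki)
Km_app = 33 * (1 + 31/43)
Km_app = 56.7907 uM

56.7907 uM


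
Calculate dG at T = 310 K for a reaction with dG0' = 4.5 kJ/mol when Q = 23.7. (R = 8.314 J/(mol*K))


dG = dG0' + RT * ln(Q) / 1000
dG = 4.5 + 8.314 * 310 * ln(23.7) / 1000
dG = 12.6585 kJ/mol

12.6585 kJ/mol


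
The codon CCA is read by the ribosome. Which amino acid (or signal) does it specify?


Standard genetic code lookup.
Codon CCA -> Pro

Pro


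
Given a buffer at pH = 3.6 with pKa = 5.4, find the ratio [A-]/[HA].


[A-]/[HA] = 10^(pH - pKa)
= 10^(3.6 - 5.4)
= 0.0158

0.0158


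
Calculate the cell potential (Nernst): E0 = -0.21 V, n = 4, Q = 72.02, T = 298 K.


E = E0 - (RT/nF) * ln(Q)
E = -0.21 - (8.314 * 298 / (4 * 96485)) * ln(72.02)
E = -0.2375 V

-0.2375 V


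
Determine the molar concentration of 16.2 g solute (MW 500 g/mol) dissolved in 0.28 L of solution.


C = (mass / MW) / volume
C = (16.2 / 500) / 0.28
C = 0.1157 M

0.1157 M


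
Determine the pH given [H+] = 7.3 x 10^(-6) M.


pH = -log10([H+])
pH = -log10(7.3 x 10^(-6))
pH = 5.1367

5.1367


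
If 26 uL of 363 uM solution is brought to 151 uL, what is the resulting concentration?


C2 = C1 * V1 / V2
C2 = 363 * 26 / 151
C2 = 62.5033 uM

62.5033 uM


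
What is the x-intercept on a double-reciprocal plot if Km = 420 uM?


x-intercept = -1/Km
= -1/420
= -0.0024 1/uM

-0.0024 1/uM


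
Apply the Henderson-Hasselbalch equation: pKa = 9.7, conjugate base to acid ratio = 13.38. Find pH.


pH = pKa + log10([A-]/[HA])
pH = 9.7 + log10(13.38)
pH = 10.8265

10.8265


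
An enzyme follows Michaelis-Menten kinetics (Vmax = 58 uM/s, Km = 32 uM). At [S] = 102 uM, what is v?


v = Vmax * [S] / (Km + [S])
v = 58 * 102 / (32 + 102)
v = 44.1493 uM/s

44.1493 uM/s


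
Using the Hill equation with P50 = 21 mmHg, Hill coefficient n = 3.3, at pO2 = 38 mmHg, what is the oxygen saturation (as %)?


Y = pO2^n / (P50^n + pO2^n)
Y = 38^3.3 / (21^3.3 + 38^3.3)
Y = 87.62%

87.62%


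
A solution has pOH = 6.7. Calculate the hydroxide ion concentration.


[OH-] = 10^(-pOH)
[OH-] = 10^(-6.7)
[OH-] = 1.995e-07 M

1.995e-07 M


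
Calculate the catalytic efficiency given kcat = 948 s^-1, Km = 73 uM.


Catalytic efficiency = kcat / Km
= 948 / 73
= 12.9863 uM^-1*s^-1

12.9863 uM^-1*s^-1


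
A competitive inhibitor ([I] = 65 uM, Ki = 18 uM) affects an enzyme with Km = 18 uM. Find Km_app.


Km_app = Km * (1 + [I]/Ki)
Km_app = 18 * (1 + 65/18)
Km_app = 83.0 uM

83.0 uM


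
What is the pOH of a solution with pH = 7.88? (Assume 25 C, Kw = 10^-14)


pOH = 14 - pH
pOH = 14 - 7.88
pOH = 6.12

6.12


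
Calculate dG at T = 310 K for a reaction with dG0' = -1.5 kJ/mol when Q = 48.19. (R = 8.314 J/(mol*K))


dG = dG0' + RT * ln(Q) / 1000
dG = -1.5 + 8.314 * 310 * ln(48.19) / 1000
dG = 8.4876 kJ/mol

8.4876 kJ/mol


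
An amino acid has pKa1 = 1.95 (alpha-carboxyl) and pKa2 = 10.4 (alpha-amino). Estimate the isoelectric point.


pI = (pKa1 + pKa2) / 2
pI = (1.95 + 10.4) / 2
pI = 6.175

6.175


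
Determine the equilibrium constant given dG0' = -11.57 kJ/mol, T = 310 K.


Keq = exp(-dG0 * 1000 / (R * T))
Keq = exp(-(-11.57) * 1000 / (8.314 * 310))
Keq = 89.0434

89.0434


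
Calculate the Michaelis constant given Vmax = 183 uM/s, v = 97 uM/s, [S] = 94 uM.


Km = [S] * (Vmax - v) / v
Km = 94 * (183 - 97) / 97
Km = 83.3402 uM

83.3402 uM


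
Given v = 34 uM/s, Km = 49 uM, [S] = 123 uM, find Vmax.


Vmax = v * (Km + [S]) / [S]
Vmax = 34 * (49 + 123) / 123
Vmax = 47.5447 uM/s

47.5447 uM/s


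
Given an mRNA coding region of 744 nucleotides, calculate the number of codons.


codons = nucleotides / 3
codons = 744 / 3 = 248

248


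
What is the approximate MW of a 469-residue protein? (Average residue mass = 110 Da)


MW = n_residues * 110 Da
MW = 469 * 110
MW = 51590 Da

51590 Da
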